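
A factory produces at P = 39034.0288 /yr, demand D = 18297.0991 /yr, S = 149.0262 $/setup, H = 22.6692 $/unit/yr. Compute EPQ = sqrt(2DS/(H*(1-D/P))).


1 - D/P = 1 - 0.4687 = 0.5313
H*(1-D/P) = 12.0431
2DS = 5453494.2998
EPQ = sqrt(452832.5036) = 672.9283

672.9283 units


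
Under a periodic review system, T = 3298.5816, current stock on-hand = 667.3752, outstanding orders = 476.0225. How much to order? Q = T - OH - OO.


Inventory position = OH + OO = 667.3752 + 476.0225 = 1143.3977
Q = 3298.5816 - 1143.3977 = 2155.1839

2155.1839 units


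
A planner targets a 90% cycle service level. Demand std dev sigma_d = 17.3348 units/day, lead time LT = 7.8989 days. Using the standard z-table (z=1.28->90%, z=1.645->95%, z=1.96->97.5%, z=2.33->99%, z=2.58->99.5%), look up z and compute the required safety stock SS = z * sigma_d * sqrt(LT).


From the table, SL = 90% corresponds to z = 1.28
sqrt(LT) = sqrt(7.8989) = 2.8105
SS = 1.28 * 17.3348 * 2.8105 = 62.3609

62.3609 units


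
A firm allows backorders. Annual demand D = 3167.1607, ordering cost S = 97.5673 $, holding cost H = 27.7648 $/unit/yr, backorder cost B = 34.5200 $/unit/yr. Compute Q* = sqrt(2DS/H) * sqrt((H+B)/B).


sqrt(2DS/H) = 149.1952
sqrt((H+B)/B) = 1.3432
Q* = 149.1952 * 1.3432 = 200.4059

200.4059 units


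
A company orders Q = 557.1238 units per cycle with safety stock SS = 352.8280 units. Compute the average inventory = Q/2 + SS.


Q/2 = 278.5619
Avg = 278.5619 + 352.8280 = 631.3899

631.3899 units


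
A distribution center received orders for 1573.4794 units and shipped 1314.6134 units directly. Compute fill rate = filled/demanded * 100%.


FR = 1314.6134 / 1573.4794 * 100 = 83.5482

83.5482%


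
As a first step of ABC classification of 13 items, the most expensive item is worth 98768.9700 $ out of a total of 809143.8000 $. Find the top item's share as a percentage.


Top item = 98768.9700
Total = 809143.8000
Percentage = 98768.9700 / 809143.8000 * 100 = 12.2066

12.2066%


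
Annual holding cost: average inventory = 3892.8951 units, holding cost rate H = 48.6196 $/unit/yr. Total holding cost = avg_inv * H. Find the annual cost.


Cost = 3892.8951 * 48.6196 = 189271.0026

189271.0026 $/yr


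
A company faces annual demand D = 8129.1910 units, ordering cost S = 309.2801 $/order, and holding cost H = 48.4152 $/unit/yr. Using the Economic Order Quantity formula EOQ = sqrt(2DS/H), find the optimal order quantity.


2*D*S = 2 * 8129.1910 * 309.2801 = 5028394.0108
2*D*S/H = 103859.8211
EOQ = sqrt(103859.8211) = 322.2729

322.2729 units


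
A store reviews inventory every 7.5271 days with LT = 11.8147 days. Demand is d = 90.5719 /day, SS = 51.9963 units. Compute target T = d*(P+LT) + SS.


P + LT = 19.3418
d*(P+LT) = 90.5719 * 19.3418 = 1751.8236
T = 1751.8236 + 51.9963 = 1803.8199

1803.8199 units


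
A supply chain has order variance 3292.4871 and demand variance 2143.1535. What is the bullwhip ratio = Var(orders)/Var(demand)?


BW = 3292.4871 / 2143.1535 = 1.5363

1.5363


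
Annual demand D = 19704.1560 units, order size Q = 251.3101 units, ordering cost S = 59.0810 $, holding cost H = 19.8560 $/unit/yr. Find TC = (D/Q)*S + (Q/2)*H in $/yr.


Ordering cost = D*S/Q = 4632.2899
Holding cost = Q*H/2 = 2495.0067
TC = 4632.2899 + 2495.0067 = 7127.2966

7127.2966 $/yr


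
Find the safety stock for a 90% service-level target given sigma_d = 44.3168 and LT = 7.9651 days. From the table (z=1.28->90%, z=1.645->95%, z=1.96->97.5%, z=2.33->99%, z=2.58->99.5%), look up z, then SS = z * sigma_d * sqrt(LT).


From the table, SL = 90% corresponds to z = 1.28
sqrt(LT) = sqrt(7.9651) = 2.8223
SS = 1.28 * 44.3168 * 2.8223 = 160.0936

160.0936 units


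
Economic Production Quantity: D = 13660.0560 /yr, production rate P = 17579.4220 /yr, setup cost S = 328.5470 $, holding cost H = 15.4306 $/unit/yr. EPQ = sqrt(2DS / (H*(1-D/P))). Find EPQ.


1 - D/P = 1 - 0.7770 = 0.2230
H*(1-D/P) = 3.4403
2DS = 8975940.8373
EPQ = sqrt(2609071.2473) = 1615.2620

1615.2620 units


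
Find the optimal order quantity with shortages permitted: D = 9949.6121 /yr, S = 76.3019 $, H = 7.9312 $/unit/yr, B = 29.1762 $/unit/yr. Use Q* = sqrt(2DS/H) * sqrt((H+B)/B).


sqrt(2DS/H) = 437.5385
sqrt((H+B)/B) = 1.1278
Q* = 437.5385 * 1.1278 = 493.4376

493.4376 units


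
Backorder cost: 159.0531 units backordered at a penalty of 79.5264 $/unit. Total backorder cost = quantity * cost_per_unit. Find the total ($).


Total = 159.0531 * 79.5264 = 12648.9205

12648.9205 $


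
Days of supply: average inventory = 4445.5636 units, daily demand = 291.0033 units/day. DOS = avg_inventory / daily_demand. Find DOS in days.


DOS = 4445.5636 / 291.0033 = 15.2767

15.2767 days


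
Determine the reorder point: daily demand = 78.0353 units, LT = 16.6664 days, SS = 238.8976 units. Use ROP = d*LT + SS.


d*LT = 78.0353 * 16.6664 = 1300.5675
ROP = 1300.5675 + 238.8976 = 1539.4651

1539.4651 units


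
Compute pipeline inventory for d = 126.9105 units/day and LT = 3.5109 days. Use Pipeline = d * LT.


Pipeline = 126.9105 * 3.5109 = 445.5701

445.5701 units


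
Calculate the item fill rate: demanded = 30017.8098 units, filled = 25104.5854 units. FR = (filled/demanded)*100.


FR = 25104.5854 / 30017.8098 * 100 = 83.6323

83.6323%


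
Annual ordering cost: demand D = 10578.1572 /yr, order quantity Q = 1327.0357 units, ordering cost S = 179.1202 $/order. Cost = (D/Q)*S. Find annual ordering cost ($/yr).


Number of orders = D/Q = 7.9713
Cost = 7.9713 * 179.1202 = 1427.8151

1427.8151 $/yr


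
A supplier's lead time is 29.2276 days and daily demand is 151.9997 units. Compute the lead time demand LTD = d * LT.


LTD = 151.9997 * 29.2276 = 4442.5864

4442.5864 units


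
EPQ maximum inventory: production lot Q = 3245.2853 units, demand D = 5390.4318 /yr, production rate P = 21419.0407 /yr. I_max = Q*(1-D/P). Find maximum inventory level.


D/P = 0.2517
1 - D/P = 0.7483
I_max = 3245.2853 * 0.7483 = 2428.5592

2428.5592 units


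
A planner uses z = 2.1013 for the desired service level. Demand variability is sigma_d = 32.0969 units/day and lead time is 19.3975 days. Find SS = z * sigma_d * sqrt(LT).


sqrt(LT) = sqrt(19.3975) = 4.4043
SS = 2.1013 * 32.0969 * 4.4043 = 297.0462

297.0462 units


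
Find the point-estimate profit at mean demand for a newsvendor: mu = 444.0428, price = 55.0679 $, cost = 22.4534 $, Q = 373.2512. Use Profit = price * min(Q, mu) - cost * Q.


Sales at mu = min(373.2512, 444.0428) = 373.2512
Revenue = 55.0679 * 373.2512 = 20554.1598
Total cost = 22.4534 * 373.2512 = 8380.7585
Profit = 20554.1598 - 8380.7585 = 12173.4013

12173.4013 $


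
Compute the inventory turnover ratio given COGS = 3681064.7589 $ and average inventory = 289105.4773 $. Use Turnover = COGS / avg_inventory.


Turnover = 3681064.7589 / 289105.4773 = 12.7326

12.7326


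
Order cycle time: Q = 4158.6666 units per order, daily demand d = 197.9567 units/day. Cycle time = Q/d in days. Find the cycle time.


Cycle = 4158.6666 / 197.9567 = 21.0080

21.0080 days


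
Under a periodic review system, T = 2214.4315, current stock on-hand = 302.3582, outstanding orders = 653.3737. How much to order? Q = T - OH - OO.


Inventory position = OH + OO = 302.3582 + 653.3737 = 955.7319
Q = 2214.4315 - 955.7319 = 1258.6996

1258.6996 units


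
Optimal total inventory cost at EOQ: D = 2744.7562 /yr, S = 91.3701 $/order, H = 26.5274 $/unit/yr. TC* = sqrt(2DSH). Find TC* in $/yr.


2*D*S*H = 13305541.5868
TC* = sqrt(13305541.5868) = 3647.6762

3647.6762 $/yr


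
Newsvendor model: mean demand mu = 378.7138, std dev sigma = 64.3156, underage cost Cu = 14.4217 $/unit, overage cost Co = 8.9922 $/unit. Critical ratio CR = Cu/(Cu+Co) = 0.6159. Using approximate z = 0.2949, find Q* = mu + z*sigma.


CR = Cu/(Cu+Co) = 14.4217/(14.4217+8.9922) = 0.6159
z = 0.2949
Q* = 378.7138 + 0.2949 * 64.3156 = 397.6805

397.6805 units


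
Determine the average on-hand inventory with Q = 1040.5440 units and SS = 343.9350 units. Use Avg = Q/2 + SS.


Q/2 = 520.2720
Avg = 520.2720 + 343.9350 = 864.2070

864.2070 units


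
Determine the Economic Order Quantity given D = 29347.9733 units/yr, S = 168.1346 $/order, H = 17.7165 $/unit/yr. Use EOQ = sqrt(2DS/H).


2*D*S = 2 * 29347.9733 * 168.1346 = 9868819.5032
2*D*S/H = 557041.1483
EOQ = sqrt(557041.1483) = 746.3519

746.3519 units


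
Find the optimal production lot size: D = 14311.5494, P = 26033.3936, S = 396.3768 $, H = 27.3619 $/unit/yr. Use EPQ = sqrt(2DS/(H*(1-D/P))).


1 - D/P = 1 - 0.5497 = 0.4503
H*(1-D/P) = 12.3200
2DS = 11345532.3084
EPQ = sqrt(920902.1044) = 959.6364

959.6364 units


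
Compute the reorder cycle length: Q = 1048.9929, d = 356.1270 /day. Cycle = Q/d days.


Cycle = 1048.9929 / 356.1270 = 2.9456

2.9456 days


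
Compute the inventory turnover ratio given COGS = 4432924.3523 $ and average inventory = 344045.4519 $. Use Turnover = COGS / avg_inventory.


Turnover = 4432924.3523 / 344045.4519 = 12.8847

12.8847


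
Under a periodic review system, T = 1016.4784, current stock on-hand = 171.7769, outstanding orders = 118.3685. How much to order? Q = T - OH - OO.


Inventory position = OH + OO = 171.7769 + 118.3685 = 290.1454
Q = 1016.4784 - 290.1454 = 726.3330

726.3330 units


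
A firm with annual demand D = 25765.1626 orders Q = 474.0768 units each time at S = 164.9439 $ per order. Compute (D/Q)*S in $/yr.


Number of orders = D/Q = 54.3481
Cost = 54.3481 * 164.9439 = 8964.3838

8964.3838 $/yr


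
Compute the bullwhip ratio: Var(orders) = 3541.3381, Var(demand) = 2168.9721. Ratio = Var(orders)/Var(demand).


BW = 3541.3381 / 2168.9721 = 1.6327

1.6327


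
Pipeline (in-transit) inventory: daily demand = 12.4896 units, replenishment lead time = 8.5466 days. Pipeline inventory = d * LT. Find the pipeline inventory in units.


Pipeline = 12.4896 * 8.5466 = 106.7436

106.7436 units


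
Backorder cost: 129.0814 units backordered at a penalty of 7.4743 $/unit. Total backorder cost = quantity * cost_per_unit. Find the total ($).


Total = 129.0814 * 7.4743 = 964.7931

964.7931 $


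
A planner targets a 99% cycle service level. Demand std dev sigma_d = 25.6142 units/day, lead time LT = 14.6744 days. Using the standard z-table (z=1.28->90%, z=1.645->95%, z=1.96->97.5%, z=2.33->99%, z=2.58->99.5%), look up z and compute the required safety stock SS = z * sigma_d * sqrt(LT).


From the table, SL = 99% corresponds to z = 2.33
sqrt(LT) = sqrt(14.6744) = 3.8307
SS = 2.33 * 25.6142 * 3.8307 = 228.6214

228.6214 units


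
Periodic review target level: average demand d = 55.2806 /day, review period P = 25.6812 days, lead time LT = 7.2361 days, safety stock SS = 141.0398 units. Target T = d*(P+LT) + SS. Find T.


P + LT = 32.9173
d*(P+LT) = 55.2806 * 32.9173 = 1819.6881
T = 1819.6881 + 141.0398 = 1960.7279

1960.7279 units


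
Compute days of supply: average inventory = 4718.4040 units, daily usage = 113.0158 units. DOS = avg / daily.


DOS = 4718.4040 / 113.0158 = 41.7500

41.7500 days


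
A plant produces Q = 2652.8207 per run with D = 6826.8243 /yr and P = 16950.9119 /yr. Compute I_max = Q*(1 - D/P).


D/P = 0.4027
1 - D/P = 0.5973
I_max = 2652.8207 * 0.5973 = 1584.4215

1584.4215 units


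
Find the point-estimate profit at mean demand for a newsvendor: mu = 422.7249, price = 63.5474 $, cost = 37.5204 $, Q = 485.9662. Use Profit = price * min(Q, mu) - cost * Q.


Sales at mu = min(485.9662, 422.7249) = 422.7249
Revenue = 63.5474 * 422.7249 = 26863.0683
Total cost = 37.5204 * 485.9662 = 18233.6462
Profit = 26863.0683 - 18233.6462 = 8629.4221

8629.4221 $


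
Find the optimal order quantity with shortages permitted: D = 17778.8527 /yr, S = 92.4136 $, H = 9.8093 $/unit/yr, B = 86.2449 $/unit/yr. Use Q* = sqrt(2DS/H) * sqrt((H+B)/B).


sqrt(2DS/H) = 578.7830
sqrt((H+B)/B) = 1.0553
Q* = 578.7830 * 1.0553 = 610.8116

610.8116 units


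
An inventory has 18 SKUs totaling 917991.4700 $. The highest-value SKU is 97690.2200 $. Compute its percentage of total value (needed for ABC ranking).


Top item = 97690.2200
Total = 917991.4700
Percentage = 97690.2200 / 917991.4700 * 100 = 10.6417

10.6417%


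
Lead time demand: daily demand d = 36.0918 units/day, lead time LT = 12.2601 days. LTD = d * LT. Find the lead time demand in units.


LTD = 36.0918 * 12.2601 = 442.4891

442.4891 units


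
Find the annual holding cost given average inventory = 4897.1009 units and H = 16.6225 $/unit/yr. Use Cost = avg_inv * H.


Cost = 4897.1009 * 16.6225 = 81402.0597

81402.0597 $/yr


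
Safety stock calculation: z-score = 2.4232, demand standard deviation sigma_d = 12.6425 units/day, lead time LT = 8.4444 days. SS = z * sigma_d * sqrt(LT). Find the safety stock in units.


sqrt(LT) = sqrt(8.4444) = 2.9059
SS = 2.4232 * 12.6425 * 2.9059 = 89.0239

89.0239 units


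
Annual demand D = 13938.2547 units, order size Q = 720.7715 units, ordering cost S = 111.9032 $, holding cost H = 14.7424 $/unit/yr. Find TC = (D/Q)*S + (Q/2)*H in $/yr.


Ordering cost = D*S/Q = 2163.9803
Holding cost = Q*H/2 = 5312.9509
TC = 2163.9803 + 5312.9509 = 7476.9311

7476.9311 $/yr


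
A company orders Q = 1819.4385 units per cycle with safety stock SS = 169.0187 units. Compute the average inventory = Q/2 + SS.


Q/2 = 909.7192
Avg = 909.7192 + 169.0187 = 1078.7379

1078.7379 units


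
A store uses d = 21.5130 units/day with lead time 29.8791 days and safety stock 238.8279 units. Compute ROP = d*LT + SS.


d*LT = 21.5130 * 29.8791 = 642.7891
ROP = 642.7891 + 238.8279 = 881.6170

881.6170 units


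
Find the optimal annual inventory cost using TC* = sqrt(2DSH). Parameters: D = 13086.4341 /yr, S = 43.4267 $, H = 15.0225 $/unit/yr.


2*D*S*H = 17074592.9611
TC* = sqrt(17074592.9611) = 4132.1414

4132.1414 $/yr


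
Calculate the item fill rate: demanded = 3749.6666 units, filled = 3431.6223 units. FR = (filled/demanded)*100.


FR = 3431.6223 / 3749.6666 * 100 = 91.5181

91.5181%


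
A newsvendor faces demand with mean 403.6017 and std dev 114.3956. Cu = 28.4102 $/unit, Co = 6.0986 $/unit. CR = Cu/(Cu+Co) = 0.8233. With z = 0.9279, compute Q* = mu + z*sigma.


CR = Cu/(Cu+Co) = 28.4102/(28.4102+6.0986) = 0.8233
z = 0.9279
Q* = 403.6017 + 0.9279 * 114.3956 = 509.7494

509.7494 units


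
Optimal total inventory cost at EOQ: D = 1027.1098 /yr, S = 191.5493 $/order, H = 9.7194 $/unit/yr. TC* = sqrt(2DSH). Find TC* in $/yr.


2*D*S*H = 3824431.5623
TC* = sqrt(3824431.5623) = 1955.6154

1955.6154 $/yr


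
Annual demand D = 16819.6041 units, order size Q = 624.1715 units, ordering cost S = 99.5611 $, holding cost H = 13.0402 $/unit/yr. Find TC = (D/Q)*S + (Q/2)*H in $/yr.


Ordering cost = D*S/Q = 2682.8817
Holding cost = Q*H/2 = 4069.6606
TC = 2682.8817 + 4069.6606 = 6752.5423

6752.5423 $/yr


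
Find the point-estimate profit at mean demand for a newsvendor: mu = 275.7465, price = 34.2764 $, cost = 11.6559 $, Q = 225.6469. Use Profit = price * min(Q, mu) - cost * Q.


Sales at mu = min(225.6469, 275.7465) = 225.6469
Revenue = 34.2764 * 225.6469 = 7734.3634
Total cost = 11.6559 * 225.6469 = 2630.1177
Profit = 7734.3634 - 2630.1177 = 5104.2457

5104.2457 $


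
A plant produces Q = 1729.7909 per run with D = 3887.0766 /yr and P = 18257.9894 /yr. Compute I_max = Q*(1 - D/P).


D/P = 0.2129
1 - D/P = 0.7871
I_max = 1729.7909 * 0.7871 = 1361.5231

1361.5231 units


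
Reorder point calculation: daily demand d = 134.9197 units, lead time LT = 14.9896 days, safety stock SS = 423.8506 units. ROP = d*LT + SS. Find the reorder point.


d*LT = 134.9197 * 14.9896 = 2022.3923
ROP = 2022.3923 + 423.8506 = 2446.2429

2446.2429 units


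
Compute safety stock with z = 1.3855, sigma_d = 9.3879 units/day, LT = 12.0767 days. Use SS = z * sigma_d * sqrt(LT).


sqrt(LT) = sqrt(12.0767) = 3.4752
SS = 1.3855 * 9.3879 * 3.4752 = 45.2011

45.2011 units


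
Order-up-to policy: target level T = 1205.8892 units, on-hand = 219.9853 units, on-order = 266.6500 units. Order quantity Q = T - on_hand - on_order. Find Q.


Inventory position = OH + OO = 219.9853 + 266.6500 = 486.6353
Q = 1205.8892 - 486.6353 = 719.2539

719.2539 units


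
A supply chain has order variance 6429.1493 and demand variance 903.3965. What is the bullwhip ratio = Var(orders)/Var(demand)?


BW = 6429.1493 / 903.3965 = 7.1166

7.1166


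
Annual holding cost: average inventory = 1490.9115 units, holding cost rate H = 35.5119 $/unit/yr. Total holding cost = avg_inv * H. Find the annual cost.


Cost = 1490.9115 * 35.5119 = 52945.1001

52945.1001 $/yr


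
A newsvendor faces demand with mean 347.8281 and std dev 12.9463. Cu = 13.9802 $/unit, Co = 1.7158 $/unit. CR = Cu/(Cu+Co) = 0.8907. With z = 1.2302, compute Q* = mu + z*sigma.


CR = Cu/(Cu+Co) = 13.9802/(13.9802+1.7158) = 0.8907
z = 1.2302
Q* = 347.8281 + 1.2302 * 12.9463 = 363.7546

363.7546 units


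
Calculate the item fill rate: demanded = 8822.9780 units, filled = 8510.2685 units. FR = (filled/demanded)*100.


FR = 8510.2685 / 8822.9780 * 100 = 96.4557

96.4557%


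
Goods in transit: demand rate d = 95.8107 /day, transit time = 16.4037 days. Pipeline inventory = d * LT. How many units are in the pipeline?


Pipeline = 95.8107 * 16.4037 = 1571.6500

1571.6500 units


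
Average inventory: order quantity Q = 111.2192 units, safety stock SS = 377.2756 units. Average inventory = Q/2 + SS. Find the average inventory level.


Q/2 = 55.6096
Avg = 55.6096 + 377.2756 = 432.8852

432.8852 units


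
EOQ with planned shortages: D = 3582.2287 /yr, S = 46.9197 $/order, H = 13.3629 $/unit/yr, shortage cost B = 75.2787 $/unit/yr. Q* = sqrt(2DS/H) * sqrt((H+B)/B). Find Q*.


sqrt(2DS/H) = 158.6057
sqrt((H+B)/B) = 1.0851
Q* = 158.6057 * 1.0851 = 172.1082

172.1082 units


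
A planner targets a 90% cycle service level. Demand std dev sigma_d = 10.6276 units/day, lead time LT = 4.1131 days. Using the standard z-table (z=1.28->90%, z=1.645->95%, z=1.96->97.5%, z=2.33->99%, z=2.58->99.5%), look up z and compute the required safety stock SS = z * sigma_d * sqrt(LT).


From the table, SL = 90% corresponds to z = 1.28
sqrt(LT) = sqrt(4.1131) = 2.0281
SS = 1.28 * 10.6276 * 2.0281 = 27.5886

27.5886 units


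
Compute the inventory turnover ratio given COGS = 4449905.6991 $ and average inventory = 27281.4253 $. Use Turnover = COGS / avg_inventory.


Turnover = 4449905.6991 / 27281.4253 = 163.1112

163.1112


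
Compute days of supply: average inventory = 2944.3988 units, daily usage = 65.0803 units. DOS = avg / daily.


DOS = 2944.3988 / 65.0803 = 45.2426

45.2426 days


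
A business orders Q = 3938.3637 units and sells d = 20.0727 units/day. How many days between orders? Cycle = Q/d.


Cycle = 3938.3637 / 20.0727 = 196.2050

196.2050 days


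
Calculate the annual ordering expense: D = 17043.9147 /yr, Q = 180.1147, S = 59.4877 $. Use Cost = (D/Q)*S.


Number of orders = D/Q = 94.6281
Cost = 94.6281 * 59.4877 = 5629.2090

5629.2090 $/yr


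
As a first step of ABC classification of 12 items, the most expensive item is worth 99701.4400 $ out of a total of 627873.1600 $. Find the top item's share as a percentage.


Top item = 99701.4400
Total = 627873.1600
Percentage = 99701.4400 / 627873.1600 * 100 = 15.8792

15.8792%


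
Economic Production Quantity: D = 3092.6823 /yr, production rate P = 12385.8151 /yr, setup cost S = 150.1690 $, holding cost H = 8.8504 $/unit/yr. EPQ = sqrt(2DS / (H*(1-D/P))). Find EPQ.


1 - D/P = 1 - 0.2497 = 0.7503
H*(1-D/P) = 6.6405
2DS = 928850.0166
EPQ = sqrt(139876.6244) = 374.0008

374.0008 units


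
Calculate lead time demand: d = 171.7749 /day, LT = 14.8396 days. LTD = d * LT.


LTD = 171.7749 * 14.8396 = 2549.0708

2549.0708 units


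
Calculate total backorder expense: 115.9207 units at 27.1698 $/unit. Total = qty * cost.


Total = 115.9207 * 27.1698 = 3149.5422

3149.5422 $


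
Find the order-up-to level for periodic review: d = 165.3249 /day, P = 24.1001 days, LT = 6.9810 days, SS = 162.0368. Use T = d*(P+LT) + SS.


P + LT = 31.0811
d*(P+LT) = 165.3249 * 31.0811 = 5138.4797
T = 5138.4797 + 162.0368 = 5300.5165

5300.5165 units


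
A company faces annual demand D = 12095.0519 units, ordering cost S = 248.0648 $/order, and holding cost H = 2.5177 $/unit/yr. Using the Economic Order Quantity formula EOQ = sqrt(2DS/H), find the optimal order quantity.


2*D*S = 2 * 12095.0519 * 248.0648 = 6000713.2611
2*D*S/H = 2383410.7563
EOQ = sqrt(2383410.7563) = 1543.8299

1543.8299 units


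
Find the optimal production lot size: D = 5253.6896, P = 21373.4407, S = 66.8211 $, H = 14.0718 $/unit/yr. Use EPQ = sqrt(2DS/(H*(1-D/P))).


1 - D/P = 1 - 0.2458 = 0.7542
H*(1-D/P) = 10.6129
2DS = 702114.6363
EPQ = sqrt(66156.7986) = 257.2096

257.2096 units


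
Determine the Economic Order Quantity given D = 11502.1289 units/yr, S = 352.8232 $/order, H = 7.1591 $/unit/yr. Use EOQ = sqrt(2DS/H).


2*D*S = 2 * 11502.1289 * 352.8232 = 8116435.8506
2*D*S/H = 1133722.9331
EOQ = sqrt(1133722.9331) = 1064.7643

1064.7643 units


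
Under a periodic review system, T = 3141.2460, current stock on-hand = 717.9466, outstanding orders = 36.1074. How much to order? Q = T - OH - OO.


Inventory position = OH + OO = 717.9466 + 36.1074 = 754.0540
Q = 3141.2460 - 754.0540 = 2387.1920

2387.1920 units


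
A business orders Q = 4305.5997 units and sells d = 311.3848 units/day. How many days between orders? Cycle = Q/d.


Cycle = 4305.5997 / 311.3848 = 13.8273

13.8273 days


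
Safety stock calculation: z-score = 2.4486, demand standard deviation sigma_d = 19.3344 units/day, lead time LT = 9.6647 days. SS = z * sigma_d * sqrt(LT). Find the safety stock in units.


sqrt(LT) = sqrt(9.6647) = 3.1088
SS = 2.4486 * 19.3344 * 3.1088 = 147.1779

147.1779 units


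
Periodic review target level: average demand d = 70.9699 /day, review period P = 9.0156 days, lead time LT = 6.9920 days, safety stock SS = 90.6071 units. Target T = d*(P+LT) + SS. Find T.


P + LT = 16.0076
d*(P+LT) = 70.9699 * 16.0076 = 1136.0578
T = 1136.0578 + 90.6071 = 1226.6649

1226.6649 units


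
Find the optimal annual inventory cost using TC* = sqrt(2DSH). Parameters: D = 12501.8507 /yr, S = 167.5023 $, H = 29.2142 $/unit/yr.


2*D*S*H = 122354254.9164
TC* = sqrt(122354254.9164) = 11061.3858

11061.3858 $/yr


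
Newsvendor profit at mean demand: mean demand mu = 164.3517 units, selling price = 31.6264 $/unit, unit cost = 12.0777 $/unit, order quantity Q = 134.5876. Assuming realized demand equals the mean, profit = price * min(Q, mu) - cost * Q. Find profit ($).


Sales at mu = min(134.5876, 164.3517) = 134.5876
Revenue = 31.6264 * 134.5876 = 4256.5213
Total cost = 12.0777 * 134.5876 = 1625.5087
Profit = 4256.5213 - 1625.5087 = 2631.0126

2631.0126 $


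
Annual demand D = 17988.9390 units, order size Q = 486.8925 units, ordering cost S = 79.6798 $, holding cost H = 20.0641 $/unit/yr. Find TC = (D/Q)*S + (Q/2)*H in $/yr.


Ordering cost = D*S/Q = 2943.8840
Holding cost = Q*H/2 = 4884.5299
TC = 2943.8840 + 4884.5299 = 7828.4139

7828.4139 $/yr


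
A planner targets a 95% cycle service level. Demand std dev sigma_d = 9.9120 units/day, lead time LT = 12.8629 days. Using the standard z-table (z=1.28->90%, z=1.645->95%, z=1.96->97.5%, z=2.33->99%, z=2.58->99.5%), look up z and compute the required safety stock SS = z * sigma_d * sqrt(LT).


From the table, SL = 95% corresponds to z = 1.645
sqrt(LT) = sqrt(12.8629) = 3.5865
SS = 1.645 * 9.9120 * 3.5865 = 58.4786

58.4786 units


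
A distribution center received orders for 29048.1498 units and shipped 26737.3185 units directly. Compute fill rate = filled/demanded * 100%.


FR = 26737.3185 / 29048.1498 * 100 = 92.0448

92.0448%


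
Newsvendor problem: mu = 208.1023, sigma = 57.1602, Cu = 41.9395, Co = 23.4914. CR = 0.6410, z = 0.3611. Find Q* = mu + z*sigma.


CR = Cu/(Cu+Co) = 41.9395/(41.9395+23.4914) = 0.6410
z = 0.3611
Q* = 208.1023 + 0.3611 * 57.1602 = 228.7428

228.7428 units


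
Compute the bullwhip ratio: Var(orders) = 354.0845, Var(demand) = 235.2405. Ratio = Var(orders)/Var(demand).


BW = 354.0845 / 235.2405 = 1.5052

1.5052


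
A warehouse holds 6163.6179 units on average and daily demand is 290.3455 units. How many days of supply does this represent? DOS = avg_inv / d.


DOS = 6163.6179 / 290.3455 = 21.2286

21.2286 days


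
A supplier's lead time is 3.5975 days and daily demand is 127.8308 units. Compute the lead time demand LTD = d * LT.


LTD = 127.8308 * 3.5975 = 459.8713

459.8713 units


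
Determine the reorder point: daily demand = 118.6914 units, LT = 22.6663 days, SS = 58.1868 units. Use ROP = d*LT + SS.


d*LT = 118.6914 * 22.6663 = 2690.2949
ROP = 2690.2949 + 58.1868 = 2748.4817

2748.4817 units


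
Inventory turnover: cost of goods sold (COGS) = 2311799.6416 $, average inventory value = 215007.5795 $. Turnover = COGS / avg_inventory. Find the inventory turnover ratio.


Turnover = 2311799.6416 / 215007.5795 = 10.7522

10.7522


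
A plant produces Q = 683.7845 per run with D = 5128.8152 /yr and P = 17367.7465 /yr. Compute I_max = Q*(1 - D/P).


D/P = 0.2953
1 - D/P = 0.7047
I_max = 683.7845 * 0.7047 = 481.8582

481.8582 units


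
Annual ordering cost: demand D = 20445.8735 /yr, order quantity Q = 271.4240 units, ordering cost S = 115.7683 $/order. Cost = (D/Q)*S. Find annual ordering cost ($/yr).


Number of orders = D/Q = 75.3282
Cost = 75.3282 * 115.7683 = 8720.6143

8720.6143 $/yr


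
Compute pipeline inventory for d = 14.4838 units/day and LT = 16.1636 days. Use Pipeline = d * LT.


Pipeline = 14.4838 * 16.1636 = 234.1103

234.1103 units


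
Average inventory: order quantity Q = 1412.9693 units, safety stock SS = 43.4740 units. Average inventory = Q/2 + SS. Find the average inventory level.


Q/2 = 706.4846
Avg = 706.4846 + 43.4740 = 749.9587

749.9587 units


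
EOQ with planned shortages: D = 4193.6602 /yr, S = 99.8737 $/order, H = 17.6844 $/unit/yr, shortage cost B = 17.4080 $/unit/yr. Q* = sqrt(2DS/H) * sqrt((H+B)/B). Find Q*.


sqrt(2DS/H) = 217.6417
sqrt((H+B)/B) = 1.4198
Q* = 217.6417 * 1.4198 = 309.0111

309.0111 units


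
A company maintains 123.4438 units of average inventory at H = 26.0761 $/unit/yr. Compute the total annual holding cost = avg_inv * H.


Cost = 123.4438 * 26.0761 = 3218.9329

3218.9329 $/yr


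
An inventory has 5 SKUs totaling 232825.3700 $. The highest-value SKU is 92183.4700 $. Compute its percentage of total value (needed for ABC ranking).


Top item = 92183.4700
Total = 232825.3700
Percentage = 92183.4700 / 232825.3700 * 100 = 39.5934

39.5934%


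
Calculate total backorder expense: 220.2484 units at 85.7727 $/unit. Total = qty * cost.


Total = 220.2484 * 85.7727 = 18891.2999

18891.2999 $


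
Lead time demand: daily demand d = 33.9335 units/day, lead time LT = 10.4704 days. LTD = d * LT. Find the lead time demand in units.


LTD = 33.9335 * 10.4704 = 355.2973

355.2973 units


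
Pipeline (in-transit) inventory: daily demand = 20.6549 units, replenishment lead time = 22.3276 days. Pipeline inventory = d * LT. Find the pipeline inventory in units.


Pipeline = 20.6549 * 22.3276 = 461.1743

461.1743 units


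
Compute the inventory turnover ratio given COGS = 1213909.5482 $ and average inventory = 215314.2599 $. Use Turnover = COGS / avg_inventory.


Turnover = 1213909.5482 / 215314.2599 = 5.6379

5.6379


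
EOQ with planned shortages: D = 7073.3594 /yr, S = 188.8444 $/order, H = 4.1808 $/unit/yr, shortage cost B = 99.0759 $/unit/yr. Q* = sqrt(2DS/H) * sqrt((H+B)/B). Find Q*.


sqrt(2DS/H) = 799.3744
sqrt((H+B)/B) = 1.0209
Q* = 799.3744 * 1.0209 = 816.0661

816.0661 units


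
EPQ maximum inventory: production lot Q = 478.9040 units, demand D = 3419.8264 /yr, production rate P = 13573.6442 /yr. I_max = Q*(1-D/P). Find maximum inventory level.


D/P = 0.2519
1 - D/P = 0.7481
I_max = 478.9040 * 0.7481 = 358.2460

358.2460 units


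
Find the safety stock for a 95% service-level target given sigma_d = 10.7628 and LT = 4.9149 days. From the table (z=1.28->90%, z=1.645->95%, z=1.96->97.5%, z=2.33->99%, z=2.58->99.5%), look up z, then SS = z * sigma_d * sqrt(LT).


From the table, SL = 95% corresponds to z = 1.645
sqrt(LT) = sqrt(4.9149) = 2.2170
SS = 1.645 * 10.7628 * 2.2170 = 39.2508

39.2508 units


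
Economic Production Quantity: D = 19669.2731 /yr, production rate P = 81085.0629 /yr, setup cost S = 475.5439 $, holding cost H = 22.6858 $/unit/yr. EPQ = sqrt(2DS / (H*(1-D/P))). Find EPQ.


1 - D/P = 1 - 0.2426 = 0.7574
H*(1-D/P) = 17.1828
2DS = 18707205.6803
EPQ = sqrt(1088718.5909) = 1043.4168

1043.4168 units


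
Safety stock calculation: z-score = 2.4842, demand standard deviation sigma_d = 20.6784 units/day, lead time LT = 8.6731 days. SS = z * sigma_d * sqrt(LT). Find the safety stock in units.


sqrt(LT) = sqrt(8.6731) = 2.9450
SS = 2.4842 * 20.6784 * 2.9450 = 151.2832

151.2832 units


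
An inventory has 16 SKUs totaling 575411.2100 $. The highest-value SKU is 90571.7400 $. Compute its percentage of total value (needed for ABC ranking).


Top item = 90571.7400
Total = 575411.2100
Percentage = 90571.7400 / 575411.2100 * 100 = 15.7404

15.7404%


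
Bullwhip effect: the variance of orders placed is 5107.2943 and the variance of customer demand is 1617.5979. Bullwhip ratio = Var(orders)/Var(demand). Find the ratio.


BW = 5107.2943 / 1617.5979 = 3.1573

3.1573


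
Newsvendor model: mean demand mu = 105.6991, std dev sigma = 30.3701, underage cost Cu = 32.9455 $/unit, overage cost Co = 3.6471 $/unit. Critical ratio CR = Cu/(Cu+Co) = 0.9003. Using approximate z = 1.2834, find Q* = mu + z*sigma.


CR = Cu/(Cu+Co) = 32.9455/(32.9455+3.6471) = 0.9003
z = 1.2834
Q* = 105.6991 + 1.2834 * 30.3701 = 144.6761

144.6761 units


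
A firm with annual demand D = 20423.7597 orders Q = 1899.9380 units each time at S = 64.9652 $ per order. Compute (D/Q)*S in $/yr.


Number of orders = D/Q = 10.7497
Cost = 10.7497 * 64.9652 = 698.3563

698.3563 $/yr


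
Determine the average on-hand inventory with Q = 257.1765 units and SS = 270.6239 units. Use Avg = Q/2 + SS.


Q/2 = 128.5882
Avg = 128.5882 + 270.6239 = 399.2121

399.2121 units


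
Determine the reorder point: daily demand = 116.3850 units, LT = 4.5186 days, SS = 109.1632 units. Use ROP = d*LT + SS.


d*LT = 116.3850 * 4.5186 = 525.8973
ROP = 525.8973 + 109.1632 = 635.0605

635.0605 units


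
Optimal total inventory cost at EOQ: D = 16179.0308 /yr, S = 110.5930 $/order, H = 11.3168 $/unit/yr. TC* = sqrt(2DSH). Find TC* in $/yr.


2*D*S*H = 40498018.7656
TC* = sqrt(40498018.7656) = 6363.8054

6363.8054 $/yr


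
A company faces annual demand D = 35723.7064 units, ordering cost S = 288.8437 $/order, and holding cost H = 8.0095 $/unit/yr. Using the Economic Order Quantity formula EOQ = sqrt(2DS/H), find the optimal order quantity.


2*D*S = 2 * 35723.7064 * 288.8437 = 20637135.0686
2*D*S/H = 2576582.1922
EOQ = sqrt(2576582.1922) = 1605.1736

1605.1736 units


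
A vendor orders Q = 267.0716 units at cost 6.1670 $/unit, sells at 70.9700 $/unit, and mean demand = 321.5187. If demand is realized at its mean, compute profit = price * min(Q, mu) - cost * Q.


Sales at mu = min(267.0716, 321.5187) = 267.0716
Revenue = 70.9700 * 267.0716 = 18954.0715
Total cost = 6.1670 * 267.0716 = 1647.0306
Profit = 18954.0715 - 1647.0306 = 17307.0409

17307.0409 $


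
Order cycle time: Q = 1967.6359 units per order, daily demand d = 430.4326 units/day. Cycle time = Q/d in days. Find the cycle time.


Cycle = 1967.6359 / 430.4326 = 4.5713

4.5713 days


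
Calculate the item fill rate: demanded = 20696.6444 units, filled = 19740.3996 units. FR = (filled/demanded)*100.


FR = 19740.3996 / 20696.6444 * 100 = 95.3797

95.3797%


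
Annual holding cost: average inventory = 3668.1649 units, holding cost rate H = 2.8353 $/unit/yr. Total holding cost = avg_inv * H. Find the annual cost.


Cost = 3668.1649 * 2.8353 = 10400.3479

10400.3479 $/yr


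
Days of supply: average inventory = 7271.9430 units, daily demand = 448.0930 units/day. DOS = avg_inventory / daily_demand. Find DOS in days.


DOS = 7271.9430 / 448.0930 = 16.2286

16.2286 days


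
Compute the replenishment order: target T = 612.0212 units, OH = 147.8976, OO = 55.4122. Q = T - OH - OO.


Inventory position = OH + OO = 147.8976 + 55.4122 = 203.3098
Q = 612.0212 - 203.3098 = 408.7114

408.7114 units


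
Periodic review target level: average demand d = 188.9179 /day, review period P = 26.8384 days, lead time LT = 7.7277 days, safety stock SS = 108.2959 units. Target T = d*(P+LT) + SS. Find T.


P + LT = 34.5661
d*(P+LT) = 188.9179 * 34.5661 = 6530.1550
T = 6530.1550 + 108.2959 = 6638.4509

6638.4509 units


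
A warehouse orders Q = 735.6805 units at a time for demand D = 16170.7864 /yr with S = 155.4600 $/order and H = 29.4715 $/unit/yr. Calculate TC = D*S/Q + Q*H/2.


Ordering cost = D*S/Q = 3417.1226
Holding cost = Q*H/2 = 10840.8039
TC = 3417.1226 + 10840.8039 = 14257.9265

14257.9265 $/yr


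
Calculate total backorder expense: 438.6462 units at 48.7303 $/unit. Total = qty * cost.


Total = 438.6462 * 48.7303 = 21375.3609

21375.3609 $


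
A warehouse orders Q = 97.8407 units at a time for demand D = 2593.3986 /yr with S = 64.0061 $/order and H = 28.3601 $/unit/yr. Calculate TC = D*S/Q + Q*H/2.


Ordering cost = D*S/Q = 1696.5673
Holding cost = Q*H/2 = 1387.3860
TC = 1696.5673 + 1387.3860 = 3083.9533

3083.9533 $/yr


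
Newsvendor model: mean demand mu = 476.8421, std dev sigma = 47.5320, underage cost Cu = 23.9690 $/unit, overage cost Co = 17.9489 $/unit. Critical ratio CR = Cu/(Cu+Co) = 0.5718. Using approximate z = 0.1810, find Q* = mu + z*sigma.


CR = Cu/(Cu+Co) = 23.9690/(23.9690+17.9489) = 0.5718
z = 0.1810
Q* = 476.8421 + 0.1810 * 47.5320 = 485.4454

485.4454 units


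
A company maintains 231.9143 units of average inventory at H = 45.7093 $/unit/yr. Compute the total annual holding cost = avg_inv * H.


Cost = 231.9143 * 45.7093 = 10600.6403

10600.6403 $/yr


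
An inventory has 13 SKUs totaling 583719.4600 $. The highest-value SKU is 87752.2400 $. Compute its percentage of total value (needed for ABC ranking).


Top item = 87752.2400
Total = 583719.4600
Percentage = 87752.2400 / 583719.4600 * 100 = 15.0333

15.0333%


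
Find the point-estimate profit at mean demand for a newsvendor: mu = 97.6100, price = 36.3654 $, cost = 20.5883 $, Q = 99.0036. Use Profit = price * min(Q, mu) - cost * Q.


Sales at mu = min(99.0036, 97.6100) = 97.6100
Revenue = 36.3654 * 97.6100 = 3549.6267
Total cost = 20.5883 * 99.0036 = 2038.3158
Profit = 3549.6267 - 2038.3158 = 1511.3109

1511.3109 $


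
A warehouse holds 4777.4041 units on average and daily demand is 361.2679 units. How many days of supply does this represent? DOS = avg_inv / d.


DOS = 4777.4041 / 361.2679 = 13.2240

13.2240 days


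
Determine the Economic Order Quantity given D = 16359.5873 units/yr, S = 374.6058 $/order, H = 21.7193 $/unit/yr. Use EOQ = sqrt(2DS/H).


2*D*S = 2 * 16359.5873 * 374.6058 = 12256792.5764
2*D*S/H = 564327.2378
EOQ = sqrt(564327.2378) = 751.2172

751.2172 units


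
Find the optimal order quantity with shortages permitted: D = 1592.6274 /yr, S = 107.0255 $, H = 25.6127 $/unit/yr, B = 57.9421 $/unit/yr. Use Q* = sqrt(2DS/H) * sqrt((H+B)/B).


sqrt(2DS/H) = 115.3687
sqrt((H+B)/B) = 1.2008
Q* = 115.3687 * 1.2008 = 138.5405

138.5405 units


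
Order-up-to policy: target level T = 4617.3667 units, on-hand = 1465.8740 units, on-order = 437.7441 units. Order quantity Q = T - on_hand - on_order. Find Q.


Inventory position = OH + OO = 1465.8740 + 437.7441 = 1903.6181
Q = 4617.3667 - 1903.6181 = 2713.7486

2713.7486 units


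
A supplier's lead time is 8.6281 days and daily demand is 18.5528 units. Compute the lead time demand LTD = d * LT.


LTD = 18.5528 * 8.6281 = 160.0754

160.0754 units


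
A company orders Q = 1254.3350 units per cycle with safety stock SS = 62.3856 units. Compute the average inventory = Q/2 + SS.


Q/2 = 627.1675
Avg = 627.1675 + 62.3856 = 689.5531

689.5531 units


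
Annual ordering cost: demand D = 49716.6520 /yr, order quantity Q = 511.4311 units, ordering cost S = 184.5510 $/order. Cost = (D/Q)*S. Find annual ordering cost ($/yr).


Number of orders = D/Q = 97.2109
Cost = 97.2109 * 184.5510 = 17940.3596

17940.3596 $/yr


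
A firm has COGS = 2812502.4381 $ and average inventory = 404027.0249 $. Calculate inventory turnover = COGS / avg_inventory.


Turnover = 2812502.4381 / 404027.0249 = 6.9612

6.9612


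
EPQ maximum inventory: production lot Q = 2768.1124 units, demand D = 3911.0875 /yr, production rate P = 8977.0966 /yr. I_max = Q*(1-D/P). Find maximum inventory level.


D/P = 0.4357
1 - D/P = 0.5643
I_max = 2768.1124 * 0.5643 = 1562.1178

1562.1178 units


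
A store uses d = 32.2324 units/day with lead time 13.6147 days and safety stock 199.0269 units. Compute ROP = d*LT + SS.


d*LT = 32.2324 * 13.6147 = 438.8345
ROP = 438.8345 + 199.0269 = 637.8614

637.8614 units


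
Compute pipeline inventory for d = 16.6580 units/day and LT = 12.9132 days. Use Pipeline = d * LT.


Pipeline = 16.6580 * 12.9132 = 215.1081

215.1081 units


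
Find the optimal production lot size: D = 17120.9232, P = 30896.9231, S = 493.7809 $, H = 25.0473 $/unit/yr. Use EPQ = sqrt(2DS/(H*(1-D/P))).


1 - D/P = 1 - 0.5541 = 0.4459
H*(1-D/P) = 11.1678
2DS = 16907969.7331
EPQ = sqrt(1513988.7401) = 1230.4425

1230.4425 units


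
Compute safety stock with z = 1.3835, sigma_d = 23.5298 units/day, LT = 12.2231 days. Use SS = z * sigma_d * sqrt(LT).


sqrt(LT) = sqrt(12.2231) = 3.4962
SS = 1.3835 * 23.5298 * 3.4962 = 113.8120

113.8120 units


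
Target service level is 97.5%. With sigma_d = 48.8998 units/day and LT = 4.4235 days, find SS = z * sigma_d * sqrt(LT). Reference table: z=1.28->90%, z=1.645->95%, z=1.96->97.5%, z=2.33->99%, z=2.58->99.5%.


From the table, SL = 97.5% corresponds to z = 1.96
sqrt(LT) = sqrt(4.4235) = 2.1032
SS = 1.96 * 48.8998 * 2.1032 = 201.5794

201.5794 units


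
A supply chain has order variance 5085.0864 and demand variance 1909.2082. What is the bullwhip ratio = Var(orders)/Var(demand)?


BW = 5085.0864 / 1909.2082 = 2.6635

2.6635


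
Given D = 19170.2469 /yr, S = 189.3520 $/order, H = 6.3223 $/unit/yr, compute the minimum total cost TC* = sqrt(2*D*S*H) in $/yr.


2*D*S*H = 45898944.4835
TC* = sqrt(45898944.4835) = 6774.8760

6774.8760 $/yr


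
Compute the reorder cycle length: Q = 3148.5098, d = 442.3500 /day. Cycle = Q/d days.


Cycle = 3148.5098 / 442.3500 = 7.1177

7.1177 days


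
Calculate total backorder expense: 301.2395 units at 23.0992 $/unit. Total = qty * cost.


Total = 301.2395 * 23.0992 = 6958.3915

6958.3915 $


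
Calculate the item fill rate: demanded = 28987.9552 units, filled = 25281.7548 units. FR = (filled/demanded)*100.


FR = 25281.7548 / 28987.9552 * 100 = 87.2147

87.2147%


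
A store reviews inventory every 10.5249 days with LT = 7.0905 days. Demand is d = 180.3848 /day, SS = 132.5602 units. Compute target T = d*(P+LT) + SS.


P + LT = 17.6154
d*(P+LT) = 180.3848 * 17.6154 = 3177.5504
T = 3177.5504 + 132.5602 = 3310.1106

3310.1106 units


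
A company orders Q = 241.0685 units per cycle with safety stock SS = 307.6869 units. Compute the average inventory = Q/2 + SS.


Q/2 = 120.5343
Avg = 120.5343 + 307.6869 = 428.2211

428.2211 units
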